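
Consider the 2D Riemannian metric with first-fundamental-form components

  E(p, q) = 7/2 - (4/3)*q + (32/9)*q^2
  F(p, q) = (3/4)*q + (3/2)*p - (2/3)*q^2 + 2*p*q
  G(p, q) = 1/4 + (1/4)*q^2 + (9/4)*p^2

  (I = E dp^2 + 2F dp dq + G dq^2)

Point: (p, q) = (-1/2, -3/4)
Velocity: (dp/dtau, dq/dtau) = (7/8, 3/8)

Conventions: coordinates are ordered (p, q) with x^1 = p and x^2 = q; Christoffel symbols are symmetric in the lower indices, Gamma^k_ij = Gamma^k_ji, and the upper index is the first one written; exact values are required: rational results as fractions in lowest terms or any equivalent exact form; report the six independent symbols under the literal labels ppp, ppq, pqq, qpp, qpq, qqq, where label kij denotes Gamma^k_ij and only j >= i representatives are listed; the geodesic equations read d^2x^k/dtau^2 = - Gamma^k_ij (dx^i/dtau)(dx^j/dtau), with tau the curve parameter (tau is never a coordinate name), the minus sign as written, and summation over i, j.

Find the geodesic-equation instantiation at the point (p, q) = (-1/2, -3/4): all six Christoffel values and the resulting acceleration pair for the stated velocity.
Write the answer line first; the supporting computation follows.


Answer: Gamma_ppp = 800/1361, Gamma_ppq = -3250/4083, Gamma_pqq = 825/2722, Gamma_qpp = 16640/4083, Gamma_qpq = -2672/1361, Gamma_qqq = 138/1361; accelerations (d^2p/dtau^2, d^2q/dtau^2) = (5175/174208, -241207/130656)

E = 13/2, F = -15/16, G = 61/64 at the point
E_p = 0, E_q = -20/3, F_p = 0, F_q = 3/4, G_p = -9/4, G_q = -3/8
EG - F^2 = 1361/256;  g^inv = (256/1361) * [[61/64, 15/16], [15/16, 13/2]]
first-kind symbols [ij,l] = (1/2)(d_i g_jl + d_j g_il - d_l g_ij): [pp,p] = E_p/2 = 0, [pp,q] = F_p - E_q/2 = 10/3, [pq,p] = E_q/2 = -10/3, [pq,q] = G_p/2 = -9/8, [qq,p] = F_q - G_p/2 = 15/8, [qq,q] = G_q/2 = -3/16
Gamma^p_ij = (G*[ij,p] - F*[ij,q])/(EG - F^2), Gamma^q_ij = (E*[ij,q] - F*[ij,p])/(EG - F^2)
Gamma_ppp = 800/1361, Gamma_ppq = -3250/4083, Gamma_pqq = 825/2722, Gamma_qpp = 16640/4083, Gamma_qpq = -2672/1361, Gamma_qqq = 138/1361
d^2p/dtau^2 = -(Gamma_ppp*(7/8)^2 + 2*Gamma_ppq*(7/8)*(3/8) + Gamma_pqq*(3/8)^2) = 5175/174208
d^2q/dtau^2 = -(Gamma_qpp*(7/8)^2 + 2*Gamma_qpq*(7/8)*(3/8) + Gamma_qqq*(3/8)^2) = -241207/130656


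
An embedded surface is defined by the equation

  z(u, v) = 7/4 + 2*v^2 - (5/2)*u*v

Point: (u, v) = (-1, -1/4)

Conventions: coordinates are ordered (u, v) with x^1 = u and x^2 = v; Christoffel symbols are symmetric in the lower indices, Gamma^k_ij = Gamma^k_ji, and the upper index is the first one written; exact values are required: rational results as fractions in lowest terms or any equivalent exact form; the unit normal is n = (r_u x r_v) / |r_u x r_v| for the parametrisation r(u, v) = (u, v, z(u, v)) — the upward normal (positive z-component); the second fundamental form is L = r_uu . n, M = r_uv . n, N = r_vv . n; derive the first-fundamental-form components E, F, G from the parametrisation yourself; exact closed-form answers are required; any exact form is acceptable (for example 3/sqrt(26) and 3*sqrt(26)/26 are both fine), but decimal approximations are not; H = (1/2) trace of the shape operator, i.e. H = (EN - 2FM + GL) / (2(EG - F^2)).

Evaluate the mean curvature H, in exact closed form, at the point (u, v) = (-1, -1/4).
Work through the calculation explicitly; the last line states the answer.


z_u = 5/8, z_v = 3/2, z_uu = 0, z_uv = -5/2, z_vv = 4
E = 89/64, F = 15/16, G = 13/4; answer radicand W^2 = 233/64
unnormalised second-form numerators: l = 0, m = -5/2, n = 4; L = l/sqrt(233/64), and similarly M = m/sqrt(W^2), N = n/sqrt(W^2)
H = (E*n - 2*F*m + G*l) / (2*(EG - F^2)*sqrt(W^2)); E*n - 2*F*m + G*l = 41/4, EG - F^2 = 233/64, so H = (328/233)/sqrt(233/64)

Answer: H = 2624*sqrt(233)/54289


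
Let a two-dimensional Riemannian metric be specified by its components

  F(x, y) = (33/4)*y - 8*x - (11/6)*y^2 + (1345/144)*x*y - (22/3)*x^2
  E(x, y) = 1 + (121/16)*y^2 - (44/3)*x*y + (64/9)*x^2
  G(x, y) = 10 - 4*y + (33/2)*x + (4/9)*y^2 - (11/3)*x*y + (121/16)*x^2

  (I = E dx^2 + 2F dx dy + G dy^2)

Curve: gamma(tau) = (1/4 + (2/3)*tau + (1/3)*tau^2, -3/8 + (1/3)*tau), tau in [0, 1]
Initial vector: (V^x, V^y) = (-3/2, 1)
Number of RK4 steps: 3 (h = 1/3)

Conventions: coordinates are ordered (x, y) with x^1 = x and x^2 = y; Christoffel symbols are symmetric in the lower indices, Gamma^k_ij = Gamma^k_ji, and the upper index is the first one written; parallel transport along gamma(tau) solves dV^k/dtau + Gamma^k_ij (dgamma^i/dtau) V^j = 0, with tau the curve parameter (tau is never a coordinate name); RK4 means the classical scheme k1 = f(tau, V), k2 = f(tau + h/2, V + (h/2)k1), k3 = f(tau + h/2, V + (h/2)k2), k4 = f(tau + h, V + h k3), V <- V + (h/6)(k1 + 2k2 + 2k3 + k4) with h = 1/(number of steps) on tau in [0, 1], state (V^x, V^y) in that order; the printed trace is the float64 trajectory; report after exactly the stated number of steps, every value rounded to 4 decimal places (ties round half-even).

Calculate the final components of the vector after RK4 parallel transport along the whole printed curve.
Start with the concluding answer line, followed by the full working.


Answer: V^x = -1.2056, V^y = 0.3795

gamma'(tau) = (2/3 + (2/3)*tau, 1/3); f(tau, V)^k = -Gamma^k_ij(gamma(tau)) gamma'^i(tau) V^j; h = 1/3; intermediate values shown to 6 dp
curve data and Christoffel symbols at the stage parameters:
  tau = 0.000000: gamma = (0.250000, -0.375000), gamma' = (0.666667, 0.333333); Gamma_xxx = 0.233549, Gamma_xxy = -0.240848, Gamma_xyy = 0.058387, Gamma_yxx = -0.541605, Gamma_yxy = 0.558530, Gamma_yyy = -0.135401
  tau = 0.166667: gamma = (0.370370, -0.319444), gamma' = (0.777778, 0.333333); Gamma_xxx = 0.222278, Gamma_xxy = -0.229225, Gamma_xyy = 0.055570, Gamma_yxx = -0.504021, Gamma_yxy = 0.519772, Gamma_yyy = -0.126005
  tau = 0.333333: gamma = (0.509259, -0.263889), gamma' = (0.888889, 0.333333); Gamma_xxx = 0.211396, Gamma_xxy = -0.218002, Gamma_xyy = 0.052849, Gamma_yxx = -0.464280, Gamma_yxy = 0.478789, Gamma_yyy = -0.116070
  tau = 0.500000: gamma = (0.666667, -0.208333), gamma' = (1.000000, 0.333333); Gamma_xxx = 0.200601, Gamma_xxy = -0.206869, Gamma_xyy = 0.050150, Gamma_yxx = -0.424313, Gamma_yxy = 0.437573, Gamma_yyy = -0.106078
  tau = 0.666667: gamma = (0.842593, -0.152778), gamma' = (1.111111, 0.333333); Gamma_xxx = 0.189766, Gamma_xxy = -0.195696, Gamma_xyy = 0.047441, Gamma_yxx = -0.385571, Gamma_yxy = 0.397620, Gamma_yyy = -0.096393
  tau = 0.833333: gamma = (1.037037, -0.097222), gamma' = (1.222222, 0.333333); Gamma_xxx = 0.178907, Gamma_xxy = -0.184498, Gamma_xyy = 0.044727, Gamma_yxx = -0.349029, Gamma_yxy = 0.359936, Gamma_yyy = -0.087257
  tau = 1.000000: gamma = (1.250000, -0.041667), gamma' = (1.333333, 0.333333); Gamma_xxx = 0.168126, Gamma_xxy = -0.173380, Gamma_xyy = 0.042031, Gamma_yxx = -0.315257, Gamma_yxy = 0.325108, Gamma_yyy = -0.078814
step 0: V^x = -1.5000, V^y = 1.0000
step 1: k1 = (0.254228, -0.589559), k2 = (0.284689, -0.645538), k3 = (0.282709, -0.641048), k4 = (0.300520, -0.660021); V <- V + (h/6)(k1 + 2k2 + 2k3 + k4): V^x = -1.4061, V^y = 0.7876
step 2: k1 = (0.300794, -0.660621), k2 = (0.307342, -0.650095), k3 = (0.307532, -0.650497), k4 = (0.304919, -0.619542); V <- V + (h/6)(k1 + 2k2 + 2k3 + k4): V^x = -1.3042, V^y = 0.5720
step 3: k1 = (0.305240, -0.620194), k2 = (0.295661, -0.576805), k3 = (0.297435, -0.580265), k4 = (0.282696, -0.530091); V <- V + (h/6)(k1 + 2k2 + 2k3 + k4): V^x = -1.2056, V^y = 0.3795


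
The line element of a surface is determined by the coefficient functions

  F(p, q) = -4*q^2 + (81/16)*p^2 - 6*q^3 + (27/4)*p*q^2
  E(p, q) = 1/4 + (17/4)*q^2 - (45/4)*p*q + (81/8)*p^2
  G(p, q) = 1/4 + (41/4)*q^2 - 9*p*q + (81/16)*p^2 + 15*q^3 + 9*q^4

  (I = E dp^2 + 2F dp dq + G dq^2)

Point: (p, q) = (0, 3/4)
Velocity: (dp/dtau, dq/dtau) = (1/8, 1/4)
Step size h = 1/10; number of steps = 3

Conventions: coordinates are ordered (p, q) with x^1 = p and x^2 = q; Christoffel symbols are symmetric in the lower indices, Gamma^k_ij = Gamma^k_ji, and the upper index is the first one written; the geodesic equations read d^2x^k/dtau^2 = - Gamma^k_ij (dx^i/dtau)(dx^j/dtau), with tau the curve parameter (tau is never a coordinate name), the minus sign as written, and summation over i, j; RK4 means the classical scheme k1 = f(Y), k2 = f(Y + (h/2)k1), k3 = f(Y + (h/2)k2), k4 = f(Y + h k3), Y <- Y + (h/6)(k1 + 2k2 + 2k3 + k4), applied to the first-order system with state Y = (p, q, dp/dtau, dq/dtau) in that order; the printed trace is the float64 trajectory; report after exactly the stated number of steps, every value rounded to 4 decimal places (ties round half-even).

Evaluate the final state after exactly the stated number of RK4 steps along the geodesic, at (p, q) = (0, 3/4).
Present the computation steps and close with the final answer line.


f(Y) = (dp/dtau, dq/dtau, -Gamma^p_ij Y'^i Y'^j, -Gamma^q_ij Y'^i Y'^j) with the Gammas evaluated at the stage position; h = 0.100000; intermediate values shown to 6 dp
step 0: p = 0.0000, q = 0.7500, dp/dtau = 0.1250, dq/dtau = 0.2500
step 1:
  k1: at (p, q) = (0.000000, 0.750000), (dp/dtau, dq/dtau) = (0.125000, 0.250000); Gamma_ppp = -3.545471, Gamma_ppq = 1.871162, Gamma_pqq = -3.483985, Gamma_qpp = -1.075767, Gamma_qpq = 0.366753, Gamma_qqq = 0.742505; k1 = (0.125000, 0.250000, 0.156199, -0.052520)
  k2: at (p, q) = (0.006250, 0.762500), (dp/dtau, dq/dtau) = (0.132810, 0.247374); Gamma_ppp = -3.567415, Gamma_ppq = 1.919464, Gamma_pqq = -3.653456, Gamma_qpp = -1.066599, Gamma_qpq = 0.386064, Gamma_qqq = 0.676263; k2 = (0.132810, 0.247374, 0.160370, -0.047937)
  k3: at (p, q) = (0.006640, 0.762369), (dp/dtau, dq/dtau) = (0.133018, 0.247603); Gamma_ppp = -3.570726, Gamma_ppq = 1.922659, Gamma_pqq = -3.661360, Gamma_qpp = -1.067147, Gamma_qpq = 0.387023, Gamma_qqq = 0.674346; k3 = (0.133018, 0.247603, 0.161000, -0.047954)
  k4: at (p, q) = (0.013302, 0.774760), (dp/dtau, dq/dtau) = (0.141100, 0.245205); Gamma_ppp = -3.596114, Gamma_ppq = 1.976124, Gamma_pqq = -3.847877, Gamma_qpp = -1.058915, Gamma_qpq = 0.407238, Gamma_qqq = 0.604583; k4 = (0.141100, 0.245205, 0.166209, -0.043448)
  Y <- Y + (h/6)(k1 + 2k2 + 2k3 + k4): p = 0.0133, q = 0.7748, dp/dtau = 0.1411, dq/dtau = 0.2452
step 2:
  k1: at (p, q) = (0.013296, 0.774753), (dp/dtau, dq/dtau) = (0.141086, 0.245204); Gamma_ppp = -3.596084, Gamma_ppq = 1.976075, Gamma_pqq = -3.847718, Gamma_qpp = -1.058918, Gamma_qpq = 0.407221, Gamma_qqq = 0.604638; k1 = (0.141086, 0.245204, 0.166201, -0.043451)
  k2: at (p, q) = (0.020350, 0.787013), (dp/dtau, dq/dtau) = (0.149396, 0.243032); Gamma_ppp = -3.624846, Gamma_ppq = 2.034860, Gamma_pqq = -4.052263, Gamma_qpp = -1.051600, Gamma_qpq = 0.428367, Gamma_qqq = 0.531165; k2 = (0.149396, 0.243032, 0.172485, -0.039008)
  k3: at (p, q) = (0.020766, 0.786904), (dp/dtau, dq/dtau) = (0.149710, 0.243254); Gamma_ppp = -3.628325, Gamma_ppq = 2.038546, Gamma_pqq = -4.061970, Gamma_qpp = -1.052138, Gamma_qpq = 0.429455, Gamma_qqq = 0.528726; k3 = (0.149710, 0.243254, 0.173201, -0.038984)
  k4: at (p, q) = (0.028267, 0.799078), (dp/dtau, dq/dtau) = (0.158406, 0.241306); Gamma_ppp = -3.660825, Gamma_ppq = 2.103776, Gamma_pqq = -4.288953, Gamma_qpp = -1.045695, Gamma_qpq = 0.451832, Gamma_qqq = 0.450351; k4 = (0.158406, 0.241306, 0.180768, -0.034526)
  Y <- Y + (h/6)(k1 + 2k2 + 2k3 + k4): p = 0.0283, q = 0.7991, dp/dtau = 0.1584, dq/dtau = 0.2413
step 3:
  k1: at (p, q) = (0.028258, 0.799071), (dp/dtau, dq/dtau) = (0.158391, 0.241305); Gamma_ppp = -3.660768, Gamma_ppq = 2.103692, Gamma_pqq = -4.288689, Gamma_qpp = -1.045694, Gamma_qpq = 0.451805, Gamma_qqq = 0.450432; k1 = (0.158391, 0.241305, 0.180754, -0.034530)
  k2: at (p, q) = (0.036177, 0.811136), (dp/dtau, dq/dtau) = (0.167429, 0.239578); Gamma_ppp = -3.696841, Gamma_ppq = 2.175546, Gamma_pqq = -4.539416, Gamma_qpp = -1.040089, Gamma_qpq = 0.475430, Gamma_qqq = 0.366915; k2 = (0.167429, 0.239578, 0.189651, -0.030045)
  k3: at (p, q) = (0.036629, 0.811050), (dp/dtau, dq/dtau) = (0.167874, 0.239803); Gamma_ppp = -3.700575, Gamma_ppq = 2.179933, Gamma_pqq = -4.551709, Gamma_qpp = -1.040624, Gamma_qpq = 0.476696, Gamma_qqq = 0.363767; k3 = (0.167874, 0.239803, 0.190522, -0.029972)
  k4: at (p, q) = (0.045045, 0.823051), (dp/dtau, dq/dtau) = (0.177444, 0.238308); Gamma_ppp = -3.740745, Gamma_ppq = 2.260055, Gamma_pqq = -4.832680, Gamma_qpp = -1.035827, Gamma_qpq = 0.501984, Gamma_qqq = 0.273440; k4 = (0.177444, 0.238308, 0.201094, -0.025368)
  Y <- Y + (h/6)(k1 + 2k2 + 2k3 + k4): p = 0.0450, q = 0.8230, dp/dtau = 0.1774, dq/dtau = 0.2383

Answer: p = 0.0450, q = 0.8230, dp/dtau = 0.1774, dq/dtau = 0.2383


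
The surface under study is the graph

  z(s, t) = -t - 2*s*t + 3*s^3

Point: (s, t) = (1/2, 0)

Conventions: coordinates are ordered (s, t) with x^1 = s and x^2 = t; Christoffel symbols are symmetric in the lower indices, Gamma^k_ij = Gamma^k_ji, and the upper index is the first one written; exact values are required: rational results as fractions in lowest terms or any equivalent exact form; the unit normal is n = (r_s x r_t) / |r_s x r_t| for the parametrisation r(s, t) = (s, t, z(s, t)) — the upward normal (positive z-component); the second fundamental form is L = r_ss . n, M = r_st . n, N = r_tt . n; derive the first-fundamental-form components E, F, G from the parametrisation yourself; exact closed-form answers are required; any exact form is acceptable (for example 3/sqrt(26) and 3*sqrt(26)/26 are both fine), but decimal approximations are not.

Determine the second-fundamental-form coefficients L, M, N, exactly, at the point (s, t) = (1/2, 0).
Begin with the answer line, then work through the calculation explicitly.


Answer: L = 36*sqrt(161)/161, M = -8*sqrt(161)/161, N = 0

z_s = 9/4, z_t = -2, z_ss = 9, z_st = -2, z_tt = 0
E = 97/16, F = -9/2, G = 5; answer radicand W^2 = 161/16
unnormalised second-form numerators: l = 9, m = -2, n = 0; L = l/sqrt(161/16), and similarly M = m/sqrt(W^2), N = n/sqrt(W^2)


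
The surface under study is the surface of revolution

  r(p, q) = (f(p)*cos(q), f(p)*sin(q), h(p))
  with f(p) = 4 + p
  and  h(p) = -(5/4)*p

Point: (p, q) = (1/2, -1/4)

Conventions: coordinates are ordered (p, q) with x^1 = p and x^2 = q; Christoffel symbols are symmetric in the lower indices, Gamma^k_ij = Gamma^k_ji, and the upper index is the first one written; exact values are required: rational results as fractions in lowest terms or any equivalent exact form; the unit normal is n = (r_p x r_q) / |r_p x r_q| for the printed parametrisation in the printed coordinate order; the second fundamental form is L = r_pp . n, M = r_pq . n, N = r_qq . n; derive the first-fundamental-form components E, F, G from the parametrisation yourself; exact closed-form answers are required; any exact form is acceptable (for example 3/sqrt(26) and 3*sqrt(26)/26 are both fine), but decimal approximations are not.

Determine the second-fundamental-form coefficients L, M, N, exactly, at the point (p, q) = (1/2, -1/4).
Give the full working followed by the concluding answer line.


f = 9/2, f' = 1, f'' = 0, h' = -5/4, h'' = 0
E = 41/16, F = 0, G = 81/4; answer radicand W^2 = 41/16
unnormalised second-form numerators: l = 0, m = 0, n = -45/8; L = l/sqrt(41/16), and similarly M = m/sqrt(W^2), N = n/sqrt(W^2)

Answer: L = 0, M = 0, N = -45*sqrt(41)/82


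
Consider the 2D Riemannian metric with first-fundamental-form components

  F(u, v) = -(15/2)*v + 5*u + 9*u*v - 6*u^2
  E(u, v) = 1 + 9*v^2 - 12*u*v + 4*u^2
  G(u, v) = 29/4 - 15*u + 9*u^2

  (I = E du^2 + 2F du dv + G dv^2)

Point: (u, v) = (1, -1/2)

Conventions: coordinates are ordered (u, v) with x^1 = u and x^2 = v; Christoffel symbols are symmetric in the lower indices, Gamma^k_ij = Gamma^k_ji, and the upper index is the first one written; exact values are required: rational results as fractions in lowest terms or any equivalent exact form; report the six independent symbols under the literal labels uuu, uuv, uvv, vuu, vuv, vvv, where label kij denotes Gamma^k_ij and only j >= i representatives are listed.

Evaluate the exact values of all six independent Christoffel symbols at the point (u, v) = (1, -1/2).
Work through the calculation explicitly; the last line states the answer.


E = 53/4, F = -7/4, G = 5/4 at the point
E_u = 14, E_v = -21, F_u = -23/2, F_v = 3/2, G_u = 3, G_v = 0
EG - F^2 = 27/2;  g^inv = (2/27) * [[5/4, 7/4], [7/4, 53/4]]
first-kind symbols [ij,l] = (1/2)(d_i g_jl + d_j g_il - d_l g_ij): [uu,u] = E_u/2 = 7, [uu,v] = F_u - E_v/2 = -1, [uv,u] = E_v/2 = -21/2, [uv,v] = G_u/2 = 3/2, [vv,u] = F_v - G_u/2 = 0, [vv,v] = G_v/2 = 0
Gamma^u_ij = (G*[ij,u] - F*[ij,v])/(EG - F^2), Gamma^v_ij = (E*[ij,v] - F*[ij,u])/(EG - F^2)

Answer: Gamma_uuu = 14/27, Gamma_uuv = -7/9, Gamma_uvv = 0, Gamma_vuu = -2/27, Gamma_vuv = 1/9, Gamma_vvv = 0


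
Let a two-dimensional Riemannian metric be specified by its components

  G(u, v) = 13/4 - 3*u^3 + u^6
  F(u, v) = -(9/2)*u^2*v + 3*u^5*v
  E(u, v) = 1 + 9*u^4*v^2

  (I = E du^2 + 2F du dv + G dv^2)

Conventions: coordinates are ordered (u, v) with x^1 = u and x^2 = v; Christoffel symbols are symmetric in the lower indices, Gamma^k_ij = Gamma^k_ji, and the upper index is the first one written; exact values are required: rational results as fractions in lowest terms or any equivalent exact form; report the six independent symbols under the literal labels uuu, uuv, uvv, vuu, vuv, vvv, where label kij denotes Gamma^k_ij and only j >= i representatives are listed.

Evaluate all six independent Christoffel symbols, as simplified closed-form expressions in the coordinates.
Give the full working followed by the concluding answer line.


E = 1 + 9*u^4*v^2; F = -(9/2)*u^2*v + 3*u^5*v; G = 13/4 - 3*u^3 + u^6
Gamma^k_ij = (1/2) g^{kl} (d_i g_jl + d_j g_il - d_l g_ij), with g^inv = (1/(EG-F^2)) [[G, -F], [-F, E]]
first partials: E_u = 36*u^3*v^2, E_v = 18*u^4*v, F_u = -9*u*v + 15*u^4*v, F_v = -(9/2)*u^2 + 3*u^5, G_u = -9*u^2 + 6*u^5, G_v = 0
D = EG - F^2 = 13/4 - 3*u^3 + 9*u^4*v^2 + u^6
expanded: Gamma^u_uu = (G E_u - 2F F_u + F E_v)/(2D), Gamma^u_uv = (G E_v - F G_u)/(2D), Gamma^u_vv = (2G F_v - G G_u - F G_v)/(2D), Gamma^v_uu = (2E F_u - E E_v - F E_u)/(2D), Gamma^v_uv = (E G_u - F E_v)/(2D), Gamma^v_vv = (E G_v - 2F F_v + F G_u)/(2D); substitute and cancel common factors

Answer: Gamma_uuu = 72*u^3*v^2/(4*u^6 + 36*u^4*v^2 - 12*u^3 + 13), Gamma_uuv = 36*u^4*v/(4*u^6 + 36*u^4*v^2 - 12*u^3 + 13), Gamma_uvv = 0, Gamma_vuu = (24*u^4*v - 36*u*v)/(4*u^6 + 36*u^4*v^2 - 12*u^3 + 13), Gamma_vuv = (12*u^5 - 18*u^2)/(4*u^6 + 36*u^4*v^2 - 12*u^3 + 13), Gamma_vvv = 0


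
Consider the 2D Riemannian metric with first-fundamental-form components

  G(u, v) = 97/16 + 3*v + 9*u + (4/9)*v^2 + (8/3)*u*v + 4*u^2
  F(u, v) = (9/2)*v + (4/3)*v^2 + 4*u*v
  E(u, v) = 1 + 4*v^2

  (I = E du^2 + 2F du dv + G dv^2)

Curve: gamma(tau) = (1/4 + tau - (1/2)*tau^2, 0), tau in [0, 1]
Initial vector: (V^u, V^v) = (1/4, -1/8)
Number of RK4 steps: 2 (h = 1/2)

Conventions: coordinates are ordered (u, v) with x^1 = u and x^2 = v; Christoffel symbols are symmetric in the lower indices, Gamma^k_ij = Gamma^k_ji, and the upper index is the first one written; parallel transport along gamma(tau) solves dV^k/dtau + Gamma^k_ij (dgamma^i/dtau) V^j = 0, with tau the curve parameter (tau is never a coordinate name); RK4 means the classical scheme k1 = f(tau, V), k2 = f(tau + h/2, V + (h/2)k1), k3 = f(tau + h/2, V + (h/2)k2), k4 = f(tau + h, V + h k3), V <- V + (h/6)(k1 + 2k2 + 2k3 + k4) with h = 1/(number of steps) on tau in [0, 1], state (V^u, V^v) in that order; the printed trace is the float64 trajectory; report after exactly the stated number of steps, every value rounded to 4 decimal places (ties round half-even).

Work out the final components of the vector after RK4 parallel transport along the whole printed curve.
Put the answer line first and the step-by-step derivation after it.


Answer: V^u = 0.2500, V^v = -0.0942

gamma'(tau) = (1 - tau, 0); f(tau, V)^k = -Gamma^k_ij(gamma(tau)) gamma'^i(tau) V^j; h = 1/2; intermediate values shown to 6 dp
curve data and Christoffel symbols at the stage parameters:
  tau = 0.000000: gamma = (0.250000, 0.000000), gamma' = (1.000000, 0.000000); Gamma_uuu = 0.000000, Gamma_uuv = 0.000000, Gamma_uvv = 0.000000, Gamma_vuu = 0.000000, Gamma_vuv = 0.642336, Gamma_vvv = 0.214112
  tau = 0.250000: gamma = (0.468750, 0.000000), gamma' = (0.750000, 0.000000); Gamma_uuu = 0.000000, Gamma_uuv = 0.000000, Gamma_uvv = 0.000000, Gamma_vuu = 0.000000, Gamma_vuv = 0.571229, Gamma_vvv = 0.190410
  tau = 0.500000: gamma = (0.625000, 0.000000), gamma' = (0.500000, 0.000000); Gamma_uuu = 0.000000, Gamma_uuv = 0.000000, Gamma_uvv = 0.000000, Gamma_vuu = 0.000000, Gamma_vuv = 0.528302, Gamma_vvv = 0.176101
  tau = 0.750000: gamma = (0.718750, 0.000000), gamma' = (0.250000, 0.000000); Gamma_uuu = 0.000000, Gamma_uuv = 0.000000, Gamma_uvv = 0.000000, Gamma_vuu = 0.000000, Gamma_vuv = 0.505218, Gamma_vvv = 0.168406
  tau = 1.000000: gamma = (0.750000, 0.000000), gamma' = (0.000000, 0.000000); Gamma_uuu = 0.000000, Gamma_uuv = 0.000000, Gamma_uvv = 0.000000, Gamma_vuu = 0.000000, Gamma_vuv = 0.497925, Gamma_vvv = 0.165975
step 0: V^u = 0.2500, V^v = -0.1250
step 1: k1 = (0.000000, 0.080292), k2 = (0.000000, 0.044953), k3 = (0.000000, 0.048738), k4 = (0.000000, 0.026582); V <- V + (h/6)(k1 + 2k2 + 2k3 + k4): V^u = 0.2500, V^v = -0.1005
step 2: k1 = (0.000000, 0.026542), k2 = (0.000000, 0.011853), k3 = (0.000000, 0.012317), k4 = (0.000000, 0.000000); V <- V + (h/6)(k1 + 2k2 + 2k3 + k4): V^u = 0.2500, V^v = -0.0942


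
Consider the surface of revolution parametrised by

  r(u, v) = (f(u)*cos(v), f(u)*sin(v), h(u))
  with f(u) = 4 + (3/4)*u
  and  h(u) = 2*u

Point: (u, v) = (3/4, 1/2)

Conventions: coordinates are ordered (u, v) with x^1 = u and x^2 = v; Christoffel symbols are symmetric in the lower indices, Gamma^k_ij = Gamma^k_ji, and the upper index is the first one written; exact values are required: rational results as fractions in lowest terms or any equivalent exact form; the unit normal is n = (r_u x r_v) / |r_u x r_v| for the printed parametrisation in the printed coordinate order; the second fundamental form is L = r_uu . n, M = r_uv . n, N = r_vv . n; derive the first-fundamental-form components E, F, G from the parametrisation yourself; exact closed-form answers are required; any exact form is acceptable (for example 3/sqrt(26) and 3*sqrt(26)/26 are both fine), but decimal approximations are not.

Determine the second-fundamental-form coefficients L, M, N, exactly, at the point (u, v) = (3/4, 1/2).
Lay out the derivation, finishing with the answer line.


f = 73/16, f' = 3/4, f'' = 0, h' = 2, h'' = 0
E = 73/16, F = 0, G = 5329/256; answer radicand W^2 = 73/16
unnormalised second-form numerators: l = 0, m = 0, n = 73/8; L = l/sqrt(73/16), and similarly M = m/sqrt(W^2), N = n/sqrt(W^2)

Answer: L = 0, M = 0, N = sqrt(73)/2


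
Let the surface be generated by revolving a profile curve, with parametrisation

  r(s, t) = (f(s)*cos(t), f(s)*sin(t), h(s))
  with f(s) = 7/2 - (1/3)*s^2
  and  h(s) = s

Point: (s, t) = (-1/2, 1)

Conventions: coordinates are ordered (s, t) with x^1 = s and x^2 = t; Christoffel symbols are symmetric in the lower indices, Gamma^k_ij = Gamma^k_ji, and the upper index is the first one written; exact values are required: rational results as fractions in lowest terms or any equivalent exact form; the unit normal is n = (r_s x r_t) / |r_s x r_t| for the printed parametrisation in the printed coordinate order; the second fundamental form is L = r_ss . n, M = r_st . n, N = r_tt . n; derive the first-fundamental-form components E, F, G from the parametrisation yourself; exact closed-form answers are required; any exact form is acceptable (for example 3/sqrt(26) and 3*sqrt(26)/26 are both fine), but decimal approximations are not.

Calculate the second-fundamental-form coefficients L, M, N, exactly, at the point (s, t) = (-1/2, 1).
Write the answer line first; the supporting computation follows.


Answer: L = sqrt(10)/5, M = 0, N = 41*sqrt(10)/40

f = 41/12, f' = 1/3, f'' = -2/3, h' = 1, h'' = 0
E = 10/9, F = 0, G = 1681/144; answer radicand W^2 = 10/9
unnormalised second-form numerators: l = 2/3, m = 0, n = 41/12; L = l/sqrt(10/9), and similarly M = m/sqrt(W^2), N = n/sqrt(W^2)


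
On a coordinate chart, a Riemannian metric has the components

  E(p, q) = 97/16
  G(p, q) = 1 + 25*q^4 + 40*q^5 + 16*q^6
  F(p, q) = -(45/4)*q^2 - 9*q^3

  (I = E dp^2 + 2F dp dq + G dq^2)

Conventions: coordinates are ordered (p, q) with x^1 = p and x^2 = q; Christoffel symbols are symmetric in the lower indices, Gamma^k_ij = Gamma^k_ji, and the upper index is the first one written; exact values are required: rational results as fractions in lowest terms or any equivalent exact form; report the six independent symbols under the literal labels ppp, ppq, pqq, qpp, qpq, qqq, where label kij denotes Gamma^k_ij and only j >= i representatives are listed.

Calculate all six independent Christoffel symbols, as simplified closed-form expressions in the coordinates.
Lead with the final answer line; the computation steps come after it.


Answer: Gamma_ppp = 0, Gamma_ppq = 0, Gamma_pqq = (-432*q^2 - 360*q)/(256*q^6 + 640*q^5 + 400*q^4 + 97), Gamma_qpp = 0, Gamma_qpq = 0, Gamma_qqq = (768*q^5 + 1600*q^4 + 800*q^3)/(256*q^6 + 640*q^5 + 400*q^4 + 97)

E = 97/16; F = -(45/4)*q^2 - 9*q^3; G = 1 + 25*q^4 + 40*q^5 + 16*q^6
Gamma^k_ij = (1/2) g^{kl} (d_i g_jl + d_j g_il - d_l g_ij), with g^inv = (1/(EG-F^2)) [[G, -F], [-F, E]]
first partials: E_p = 0, E_q = 0, F_p = 0, F_q = -(45/2)*q - 27*q^2, G_p = 0, G_q = 100*q^3 + 200*q^4 + 96*q^5
D = EG - F^2 = 97/16 + 25*q^4 + 40*q^5 + 16*q^6
expanded: Gamma^p_pp = (G E_p - 2F F_p + F E_q)/(2D), Gamma^p_pq = (G E_q - F G_p)/(2D), Gamma^p_qq = (2G F_q - G G_p - F G_q)/(2D), Gamma^q_pp = (2E F_p - E E_q - F E_p)/(2D), Gamma^q_pq = (E G_p - F E_q)/(2D), Gamma^q_qq = (E G_q - 2F F_q + F G_p)/(2D); substitute and cancel common factors


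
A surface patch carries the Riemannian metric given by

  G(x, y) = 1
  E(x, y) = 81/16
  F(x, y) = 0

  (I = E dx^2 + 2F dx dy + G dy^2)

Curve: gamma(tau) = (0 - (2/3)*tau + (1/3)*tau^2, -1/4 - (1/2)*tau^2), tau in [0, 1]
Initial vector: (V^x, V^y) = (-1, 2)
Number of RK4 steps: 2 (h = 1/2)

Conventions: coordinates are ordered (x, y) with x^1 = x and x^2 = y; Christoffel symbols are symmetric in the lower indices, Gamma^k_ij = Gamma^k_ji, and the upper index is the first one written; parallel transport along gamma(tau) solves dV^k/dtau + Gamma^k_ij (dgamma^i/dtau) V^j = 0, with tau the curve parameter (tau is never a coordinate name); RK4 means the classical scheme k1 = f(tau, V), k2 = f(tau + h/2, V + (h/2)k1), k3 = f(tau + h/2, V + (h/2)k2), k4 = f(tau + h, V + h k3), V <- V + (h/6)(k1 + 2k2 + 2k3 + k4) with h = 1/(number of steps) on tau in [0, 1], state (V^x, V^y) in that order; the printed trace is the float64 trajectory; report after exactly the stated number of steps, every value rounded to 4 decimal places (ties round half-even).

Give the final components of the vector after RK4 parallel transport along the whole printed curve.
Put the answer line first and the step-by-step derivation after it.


Answer: V^x = -1.0000, V^y = 2.0000

gamma'(tau) = (-2/3 + (2/3)*tau, -tau); f(tau, V)^k = -Gamma^k_ij(gamma(tau)) gamma'^i(tau) V^j; h = 1/2; intermediate values shown to 6 dp
curve data and Christoffel symbols at the stage parameters:
  tau = 0.000000: gamma = (0.000000, -0.250000), gamma' = (-0.666667, 0.000000); Gamma_xxx = 0.000000, Gamma_xxy = 0.000000, Gamma_xyy = 0.000000, Gamma_yxx = 0.000000, Gamma_yxy = 0.000000, Gamma_yyy = 0.000000
  tau = 0.250000: gamma = (-0.145833, -0.281250), gamma' = (-0.500000, -0.250000); Gamma_xxx = 0.000000, Gamma_xxy = 0.000000, Gamma_xyy = 0.000000, Gamma_yxx = 0.000000, Gamma_yxy = 0.000000, Gamma_yyy = 0.000000
  tau = 0.500000: gamma = (-0.250000, -0.375000), gamma' = (-0.333333, -0.500000); Gamma_xxx = 0.000000, Gamma_xxy = 0.000000, Gamma_xyy = 0.000000, Gamma_yxx = 0.000000, Gamma_yxy = 0.000000, Gamma_yyy = 0.000000
  tau = 0.750000: gamma = (-0.312500, -0.531250), gamma' = (-0.166667, -0.750000); Gamma_xxx = 0.000000, Gamma_xxy = 0.000000, Gamma_xyy = 0.000000, Gamma_yxx = 0.000000, Gamma_yxy = 0.000000, Gamma_yyy = 0.000000
  tau = 1.000000: gamma = (-0.333333, -0.750000), gamma' = (0.000000, -1.000000); Gamma_xxx = 0.000000, Gamma_xxy = 0.000000, Gamma_xyy = 0.000000, Gamma_yxx = 0.000000, Gamma_yxy = 0.000000, Gamma_yyy = 0.000000
step 0: V^x = -1.0000, V^y = 2.0000
step 1: k1 = (0.000000, 0.000000), k2 = (0.000000, 0.000000), k3 = (0.000000, 0.000000), k4 = (0.000000, 0.000000); V <- V + (h/6)(k1 + 2k2 + 2k3 + k4): V^x = -1.0000, V^y = 2.0000
step 2: k1 = (0.000000, 0.000000), k2 = (0.000000, 0.000000), k3 = (0.000000, 0.000000), k4 = (0.000000, 0.000000); V <- V + (h/6)(k1 + 2k2 + 2k3 + k4): V^x = -1.0000, V^y = 2.0000


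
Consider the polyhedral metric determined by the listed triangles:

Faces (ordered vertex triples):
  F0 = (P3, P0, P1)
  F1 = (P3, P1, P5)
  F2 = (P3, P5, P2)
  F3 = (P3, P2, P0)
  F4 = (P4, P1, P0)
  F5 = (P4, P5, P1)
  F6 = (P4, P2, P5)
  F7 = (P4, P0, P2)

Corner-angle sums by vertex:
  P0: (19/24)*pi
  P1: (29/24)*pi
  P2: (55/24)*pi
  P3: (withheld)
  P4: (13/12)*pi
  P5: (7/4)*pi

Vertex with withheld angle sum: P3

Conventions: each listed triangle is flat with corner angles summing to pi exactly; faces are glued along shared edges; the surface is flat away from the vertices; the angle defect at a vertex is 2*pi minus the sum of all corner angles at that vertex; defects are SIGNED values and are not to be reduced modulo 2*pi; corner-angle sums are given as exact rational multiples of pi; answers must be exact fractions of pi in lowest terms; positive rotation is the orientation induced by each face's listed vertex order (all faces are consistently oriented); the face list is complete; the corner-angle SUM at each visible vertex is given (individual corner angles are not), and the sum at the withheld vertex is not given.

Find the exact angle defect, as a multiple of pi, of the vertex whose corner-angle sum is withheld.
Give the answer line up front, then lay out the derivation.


Answer: defect(P3) = (9/8)*pi

V = 6, E = 12, F = 8; chi = V - E + F = 2
Gauss-Bonnet: total defect = 2*pi*chi = 4*pi; visible defects sum to (23/8)*pi


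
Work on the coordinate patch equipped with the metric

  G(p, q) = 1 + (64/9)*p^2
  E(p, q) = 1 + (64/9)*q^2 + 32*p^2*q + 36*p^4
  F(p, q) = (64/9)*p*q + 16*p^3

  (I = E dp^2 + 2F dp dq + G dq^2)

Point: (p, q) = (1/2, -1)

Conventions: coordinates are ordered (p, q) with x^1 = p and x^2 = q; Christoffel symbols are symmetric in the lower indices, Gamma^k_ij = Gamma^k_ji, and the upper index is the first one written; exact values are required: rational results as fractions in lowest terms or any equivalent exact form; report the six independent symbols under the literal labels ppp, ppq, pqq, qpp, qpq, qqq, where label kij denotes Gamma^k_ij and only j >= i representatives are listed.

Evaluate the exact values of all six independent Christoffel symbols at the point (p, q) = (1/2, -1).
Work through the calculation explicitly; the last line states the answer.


E = 85/36, F = -14/9, G = 25/9 at the point
E_p = -14, E_q = -56/9, F_p = 44/9, F_q = 32/9, G_p = 64/9, G_q = 0
EG - F^2 = 149/36;  g^inv = (36/149) * [[25/9, 14/9], [14/9, 85/36]]
first-kind symbols [ij,l] = (1/2)(d_i g_jl + d_j g_il - d_l g_ij): [pp,p] = E_p/2 = -7, [pp,q] = F_p - E_q/2 = 8, [pq,p] = E_q/2 = -28/9, [pq,q] = G_p/2 = 32/9, [qq,p] = F_q - G_p/2 = 0, [qq,q] = G_q/2 = 0
Gamma^p_ij = (G*[ij,p] - F*[ij,q])/(EG - F^2), Gamma^q_ij = (E*[ij,q] - F*[ij,p])/(EG - F^2)

Answer: Gamma_ppp = -252/149, Gamma_ppq = -112/149, Gamma_pqq = 0, Gamma_qpp = 288/149, Gamma_qpq = 128/149, Gamma_qqq = 0


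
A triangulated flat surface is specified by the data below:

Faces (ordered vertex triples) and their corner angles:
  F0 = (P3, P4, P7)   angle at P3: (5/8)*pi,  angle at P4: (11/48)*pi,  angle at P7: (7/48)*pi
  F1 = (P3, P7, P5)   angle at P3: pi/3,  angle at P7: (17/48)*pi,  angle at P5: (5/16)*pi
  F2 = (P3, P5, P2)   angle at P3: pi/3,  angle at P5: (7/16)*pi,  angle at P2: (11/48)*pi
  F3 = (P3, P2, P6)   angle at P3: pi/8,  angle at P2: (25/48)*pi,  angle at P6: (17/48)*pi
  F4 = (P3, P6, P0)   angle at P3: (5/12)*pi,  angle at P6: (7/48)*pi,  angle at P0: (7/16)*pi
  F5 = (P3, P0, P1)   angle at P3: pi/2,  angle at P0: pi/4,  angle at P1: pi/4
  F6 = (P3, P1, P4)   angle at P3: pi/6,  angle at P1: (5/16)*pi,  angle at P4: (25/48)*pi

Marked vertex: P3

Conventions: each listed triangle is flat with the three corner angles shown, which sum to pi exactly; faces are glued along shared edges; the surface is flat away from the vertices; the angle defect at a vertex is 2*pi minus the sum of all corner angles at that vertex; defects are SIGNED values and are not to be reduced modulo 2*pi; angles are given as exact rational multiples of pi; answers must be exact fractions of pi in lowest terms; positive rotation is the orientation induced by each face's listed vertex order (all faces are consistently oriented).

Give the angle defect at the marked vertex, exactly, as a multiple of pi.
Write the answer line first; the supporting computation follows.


Answer: defect(P3) = -pi/2

Sum of corner angles at P3: (5/2)*pi
defect = 2*pi - (5/2)*pi


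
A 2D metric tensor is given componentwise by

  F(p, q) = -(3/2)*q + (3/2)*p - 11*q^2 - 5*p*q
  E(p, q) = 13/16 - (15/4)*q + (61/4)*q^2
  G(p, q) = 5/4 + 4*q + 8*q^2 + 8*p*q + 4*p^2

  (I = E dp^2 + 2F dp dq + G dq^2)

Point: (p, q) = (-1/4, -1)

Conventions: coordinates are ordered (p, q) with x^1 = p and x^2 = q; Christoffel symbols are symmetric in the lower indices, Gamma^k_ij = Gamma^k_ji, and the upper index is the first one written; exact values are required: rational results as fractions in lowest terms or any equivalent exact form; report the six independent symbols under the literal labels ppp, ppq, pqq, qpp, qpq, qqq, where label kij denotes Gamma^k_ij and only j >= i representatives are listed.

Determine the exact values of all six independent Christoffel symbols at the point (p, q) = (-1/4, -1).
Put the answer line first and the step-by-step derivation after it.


Answer: Gamma_ppp = 2403/227, Gamma_ppq = -11780/1589, Gamma_pqq = 7856/1589, Gamma_qpp = 8559/454, Gamma_qpq = -18533/1589, Gamma_qqq = 10170/1589

E = 317/16, F = -89/8, G = 15/2 at the point
E_p = 0, E_q = -137/4, F_p = 13/2, F_q = 87/4, G_p = -10, G_q = -14
EG - F^2 = 1589/64;  g^inv = (64/1589) * [[15/2, 89/8], [89/8, 317/16]]
first-kind symbols [ij,l] = (1/2)(d_i g_jl + d_j g_il - d_l g_ij): [pp,p] = E_p/2 = 0, [pp,q] = F_p - E_q/2 = 189/8, [pq,p] = E_q/2 = -137/8, [pq,q] = G_p/2 = -5, [qq,p] = F_q - G_p/2 = 107/4, [qq,q] = G_q/2 = -7
Gamma^p_ij = (G*[ij,p] - F*[ij,q])/(EG - F^2), Gamma^q_ij = (E*[ij,q] - F*[ij,p])/(EG - F^2)


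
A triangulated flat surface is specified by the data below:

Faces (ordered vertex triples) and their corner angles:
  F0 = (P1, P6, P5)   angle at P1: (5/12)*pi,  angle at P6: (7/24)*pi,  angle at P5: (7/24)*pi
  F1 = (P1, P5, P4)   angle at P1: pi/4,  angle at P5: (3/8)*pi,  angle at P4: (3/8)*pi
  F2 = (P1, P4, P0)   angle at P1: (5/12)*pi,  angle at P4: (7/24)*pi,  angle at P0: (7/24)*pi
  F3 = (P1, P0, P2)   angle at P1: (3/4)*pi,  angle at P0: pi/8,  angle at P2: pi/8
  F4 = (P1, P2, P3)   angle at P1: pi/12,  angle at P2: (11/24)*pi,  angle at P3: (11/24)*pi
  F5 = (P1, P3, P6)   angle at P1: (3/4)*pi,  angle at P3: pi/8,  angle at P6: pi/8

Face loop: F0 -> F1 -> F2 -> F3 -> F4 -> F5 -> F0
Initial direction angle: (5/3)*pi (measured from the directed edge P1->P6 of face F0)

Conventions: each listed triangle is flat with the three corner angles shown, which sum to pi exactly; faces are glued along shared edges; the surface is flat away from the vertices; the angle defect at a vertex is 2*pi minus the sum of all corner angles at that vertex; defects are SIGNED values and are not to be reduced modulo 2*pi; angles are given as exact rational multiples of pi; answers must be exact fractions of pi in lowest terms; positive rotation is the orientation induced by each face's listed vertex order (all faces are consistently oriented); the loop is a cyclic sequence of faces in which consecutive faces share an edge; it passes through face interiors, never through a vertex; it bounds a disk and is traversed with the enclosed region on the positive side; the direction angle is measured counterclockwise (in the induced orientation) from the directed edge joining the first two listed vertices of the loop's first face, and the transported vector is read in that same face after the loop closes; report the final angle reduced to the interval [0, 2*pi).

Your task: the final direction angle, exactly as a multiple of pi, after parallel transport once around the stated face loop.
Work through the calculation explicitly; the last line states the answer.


enclosed vertex P1: corner angles sum to (8/3)*pi, defect = 2*pi - (8/3)*pi = (-2/3)*pi
by Gauss-Bonnet the loop rotates the vector by the enclosed defect sum (positive orientation, mod 2*pi)
final angle = (5/3)*pi - (2/3)*pi = pi (mod 2*pi)

Answer: final direction angle = pi


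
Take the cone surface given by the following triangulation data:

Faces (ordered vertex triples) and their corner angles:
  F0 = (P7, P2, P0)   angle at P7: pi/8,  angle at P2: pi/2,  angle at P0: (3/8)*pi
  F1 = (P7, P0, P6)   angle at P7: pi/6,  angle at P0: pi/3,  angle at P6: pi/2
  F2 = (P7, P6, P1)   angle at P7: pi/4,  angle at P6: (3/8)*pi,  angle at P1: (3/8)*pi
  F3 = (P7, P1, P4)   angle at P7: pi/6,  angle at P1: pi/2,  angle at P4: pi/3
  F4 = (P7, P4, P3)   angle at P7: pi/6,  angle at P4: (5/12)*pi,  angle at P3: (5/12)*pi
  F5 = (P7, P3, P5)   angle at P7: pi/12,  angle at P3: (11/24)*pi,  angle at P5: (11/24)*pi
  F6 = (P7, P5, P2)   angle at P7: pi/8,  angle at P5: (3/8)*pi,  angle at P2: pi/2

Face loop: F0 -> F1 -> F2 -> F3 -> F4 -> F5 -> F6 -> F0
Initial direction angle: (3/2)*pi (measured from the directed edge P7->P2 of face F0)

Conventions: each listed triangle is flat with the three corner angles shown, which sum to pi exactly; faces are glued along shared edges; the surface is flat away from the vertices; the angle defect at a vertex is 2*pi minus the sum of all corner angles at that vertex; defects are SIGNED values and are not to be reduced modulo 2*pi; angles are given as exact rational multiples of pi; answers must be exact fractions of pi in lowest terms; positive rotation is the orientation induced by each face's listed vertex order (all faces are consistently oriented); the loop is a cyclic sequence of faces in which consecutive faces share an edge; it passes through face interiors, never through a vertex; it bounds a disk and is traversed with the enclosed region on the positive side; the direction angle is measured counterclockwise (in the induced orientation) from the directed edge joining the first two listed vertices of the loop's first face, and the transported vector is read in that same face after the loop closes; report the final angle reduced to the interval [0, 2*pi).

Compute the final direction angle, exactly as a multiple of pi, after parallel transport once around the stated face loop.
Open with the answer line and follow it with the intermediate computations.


Answer: final direction angle = (5/12)*pi

enclosed vertex P7: corner angles sum to (13/12)*pi, defect = 2*pi - (13/12)*pi = (11/12)*pi
by Gauss-Bonnet the loop rotates the vector by the enclosed defect sum (positive orientation, mod 2*pi)
final angle = (3/2)*pi + (11/12)*pi = (5/12)*pi (mod 2*pi)


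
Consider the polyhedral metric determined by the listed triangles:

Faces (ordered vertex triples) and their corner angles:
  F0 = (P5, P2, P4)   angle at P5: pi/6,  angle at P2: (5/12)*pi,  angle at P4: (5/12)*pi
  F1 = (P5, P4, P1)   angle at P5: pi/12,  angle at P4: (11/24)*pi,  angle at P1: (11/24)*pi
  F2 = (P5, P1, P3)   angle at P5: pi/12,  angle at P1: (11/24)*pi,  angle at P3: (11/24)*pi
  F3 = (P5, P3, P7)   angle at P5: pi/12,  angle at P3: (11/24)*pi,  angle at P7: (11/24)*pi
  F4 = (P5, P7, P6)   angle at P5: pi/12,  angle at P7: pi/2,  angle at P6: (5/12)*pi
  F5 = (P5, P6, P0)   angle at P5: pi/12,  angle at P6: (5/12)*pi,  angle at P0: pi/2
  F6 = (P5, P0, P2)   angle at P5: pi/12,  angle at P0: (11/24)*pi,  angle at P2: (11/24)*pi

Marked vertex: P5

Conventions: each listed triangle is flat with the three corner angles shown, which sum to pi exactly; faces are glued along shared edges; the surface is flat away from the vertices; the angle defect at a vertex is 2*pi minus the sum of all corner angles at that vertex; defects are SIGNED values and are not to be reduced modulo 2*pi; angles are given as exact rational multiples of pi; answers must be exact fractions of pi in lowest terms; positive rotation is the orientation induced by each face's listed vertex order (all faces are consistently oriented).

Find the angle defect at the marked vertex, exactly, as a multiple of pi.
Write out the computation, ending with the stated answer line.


Sum of corner angles at P5: (2/3)*pi
defect = 2*pi - (2/3)*pi

Answer: defect(P5) = (4/3)*pi
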